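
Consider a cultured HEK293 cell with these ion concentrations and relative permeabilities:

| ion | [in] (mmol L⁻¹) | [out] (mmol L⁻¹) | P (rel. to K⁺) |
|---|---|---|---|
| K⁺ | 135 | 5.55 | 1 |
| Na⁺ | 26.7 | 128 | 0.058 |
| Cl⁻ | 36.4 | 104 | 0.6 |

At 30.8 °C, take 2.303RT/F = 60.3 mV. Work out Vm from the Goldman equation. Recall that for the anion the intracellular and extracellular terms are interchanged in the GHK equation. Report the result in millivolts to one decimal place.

Vm = 60.3 · log₁₀[(Σ P·[cation]ₒ + Σ P·[anion]ᵢ) / (Σ P·[cation]ᵢ + Σ P·[anion]ₒ)]
Numerator = 1×5.55 + 0.058×128 + 0.6×36.4 = 34.81
Denominator = 1×135 + 0.058×26.7 + 0.6×104 = 198.9
Vm = 60.3 · log₁₀(0.17499) = 60.3 × (-0.7570) = -45.65 mV

-45.6 mV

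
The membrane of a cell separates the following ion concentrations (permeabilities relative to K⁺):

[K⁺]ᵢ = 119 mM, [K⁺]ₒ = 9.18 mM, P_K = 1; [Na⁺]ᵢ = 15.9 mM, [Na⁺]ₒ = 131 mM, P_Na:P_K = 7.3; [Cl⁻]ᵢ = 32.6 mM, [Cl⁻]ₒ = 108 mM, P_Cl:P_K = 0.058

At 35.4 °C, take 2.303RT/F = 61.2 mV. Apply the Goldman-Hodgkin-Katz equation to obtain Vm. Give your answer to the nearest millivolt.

37 mV

Vm = 61.2 · log₁₀[(Σ P·[cation]ₒ + Σ P·[anion]ᵢ) / (Σ P·[cation]ᵢ + Σ P·[anion]ₒ)]
Numerator = 1×9.18 + 7.3×131 + 0.058×32.6 = 967.4
Denominator = 1×119 + 7.3×15.9 + 0.058×108 = 241.3
Vm = 61.2 · log₁₀(4.0084) = 61.2 × (0.6030) = 36.90 mV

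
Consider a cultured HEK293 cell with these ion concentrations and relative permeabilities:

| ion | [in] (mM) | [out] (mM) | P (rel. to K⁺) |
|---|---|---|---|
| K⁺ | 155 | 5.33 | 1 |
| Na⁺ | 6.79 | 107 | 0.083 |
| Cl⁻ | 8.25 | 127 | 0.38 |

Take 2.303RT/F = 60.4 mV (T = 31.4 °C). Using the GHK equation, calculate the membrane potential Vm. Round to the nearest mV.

Vm = 60.4 · log₁₀[(Σ P·[cation]ₒ + Σ P·[anion]ᵢ) / (Σ P·[cation]ᵢ + Σ P·[anion]ₒ)]
Numerator = 1×5.33 + 0.083×107 + 0.38×8.25 = 17.35
Denominator = 1×155 + 0.083×6.79 + 0.38×127 = 203.8
Vm = 60.4 · log₁₀(0.085103) = 60.4 × (-1.0701) = -64.63 mV

-65 mV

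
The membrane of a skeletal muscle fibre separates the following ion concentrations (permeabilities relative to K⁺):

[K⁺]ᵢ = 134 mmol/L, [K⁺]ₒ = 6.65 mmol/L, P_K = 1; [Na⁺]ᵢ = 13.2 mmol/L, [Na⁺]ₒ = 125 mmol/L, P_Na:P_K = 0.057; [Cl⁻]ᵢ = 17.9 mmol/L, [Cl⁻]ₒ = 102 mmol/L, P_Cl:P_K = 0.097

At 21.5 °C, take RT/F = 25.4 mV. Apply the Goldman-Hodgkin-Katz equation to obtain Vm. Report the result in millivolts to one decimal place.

-56.7 mV

Vm = 25.4 · ln[(Σ P·[cation]ₒ + Σ P·[anion]ᵢ) / (Σ P·[cation]ᵢ + Σ P·[anion]ₒ)]
Numerator = 1×6.65 + 0.057×125 + 0.097×17.9 = 15.51
Denominator = 1×134 + 0.057×13.2 + 0.097×102 = 144.6
Vm = 25.4 · ln(0.10724) = 25.4 × (-2.2327) = -56.71 mV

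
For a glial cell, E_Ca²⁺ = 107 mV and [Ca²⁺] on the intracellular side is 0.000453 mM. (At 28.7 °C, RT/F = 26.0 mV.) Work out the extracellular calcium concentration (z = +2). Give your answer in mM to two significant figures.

1.7 mM

Nernst: E = (26.0/2) · ln([out]/[in]), so ln([out]/[in]) = 107.0 × 2 / 26.0 = 8.2308.
[out]/[in] = e^(8.2308) = 3755.
[out] = 3755 × 0.000453 = 1.701 mM.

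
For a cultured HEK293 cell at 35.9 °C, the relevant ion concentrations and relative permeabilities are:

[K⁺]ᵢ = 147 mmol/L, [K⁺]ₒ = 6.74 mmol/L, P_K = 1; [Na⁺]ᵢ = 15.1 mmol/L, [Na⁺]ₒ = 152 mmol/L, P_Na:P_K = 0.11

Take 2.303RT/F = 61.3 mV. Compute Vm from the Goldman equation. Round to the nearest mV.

Vm = 61.3 · log₁₀[(Σ P·[cation]ₒ + Σ P·[anion]ᵢ) / (Σ P·[cation]ᵢ + Σ P·[anion]ₒ)]
Numerator = 1×6.74 + 0.11×152 = 23.46
Denominator = 1×147 + 0.11×15.1 = 148.7
Vm = 61.3 · log₁₀(0.15781) = 61.3 × (-0.8019) = -49.15 mV

-49 mV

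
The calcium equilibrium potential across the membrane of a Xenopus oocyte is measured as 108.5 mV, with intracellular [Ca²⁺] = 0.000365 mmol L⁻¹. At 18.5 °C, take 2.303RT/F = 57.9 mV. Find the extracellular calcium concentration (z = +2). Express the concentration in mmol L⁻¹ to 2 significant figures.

2.0 mmol L⁻¹

Nernst: E = (57.9/2) · log₁₀([out]/[in]), so log₁₀([out]/[in]) = 108.5 × 2 / 57.9 = 3.7478.
[out]/[in] = 10^(3.7478) = 5596.
[out] = 5596 × 0.000365 = 2.042 mmol L⁻¹.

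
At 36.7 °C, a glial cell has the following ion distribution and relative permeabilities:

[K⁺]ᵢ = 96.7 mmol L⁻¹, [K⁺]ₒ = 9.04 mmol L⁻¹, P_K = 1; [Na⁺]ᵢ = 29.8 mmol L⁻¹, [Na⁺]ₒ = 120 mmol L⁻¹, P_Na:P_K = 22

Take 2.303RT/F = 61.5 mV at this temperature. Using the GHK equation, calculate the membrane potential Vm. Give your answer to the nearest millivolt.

Vm = 61.5 · log₁₀[(Σ P·[cation]ₒ + Σ P·[anion]ᵢ) / (Σ P·[cation]ᵢ + Σ P·[anion]ₒ)]
Numerator = 1×9.04 + 22×120 = 2649
Denominator = 1×96.7 + 22×29.8 = 752.3
Vm = 61.5 · log₁₀(3.5213) = 61.5 × (0.5467) = 33.62 mV

34 mV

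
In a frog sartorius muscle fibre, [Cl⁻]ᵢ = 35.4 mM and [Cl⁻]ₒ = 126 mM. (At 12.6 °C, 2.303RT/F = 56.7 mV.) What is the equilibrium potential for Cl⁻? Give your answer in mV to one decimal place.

E = (56.7/z) · log₁₀([Cl⁻]_out/[Cl⁻]_in) with z = -1.
For an anion, dividing by z = -1 reverses the sign.
= (56.7/-1) · log₁₀(126/35.4) = -56.70 · log₁₀(3.559)
= -56.70 · (0.5514) = -31.26 mV

-31.3 mV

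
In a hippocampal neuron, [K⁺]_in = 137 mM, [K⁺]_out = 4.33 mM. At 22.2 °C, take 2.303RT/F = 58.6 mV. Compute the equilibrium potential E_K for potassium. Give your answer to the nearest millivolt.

-88 mV

E = (58.6/z) · log₁₀([K⁺]_out/[K⁺]_in) with z = +1.
= (58.6/1) · log₁₀(4.33/137) = 58.60 · log₁₀(0.03161)
= 58.60 · (-1.5002) = -87.91 mV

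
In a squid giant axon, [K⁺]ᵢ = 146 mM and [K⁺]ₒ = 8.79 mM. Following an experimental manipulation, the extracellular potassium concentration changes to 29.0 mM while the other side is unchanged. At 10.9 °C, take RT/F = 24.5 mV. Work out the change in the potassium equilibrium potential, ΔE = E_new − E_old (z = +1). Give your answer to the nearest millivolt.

E_old = (24.5/1)·ln(8.79/146) = -68.84 mV
E_new = (24.5/1)·ln(29.0/146) = -39.60 mV
ΔE = -39.60 − (-68.84) = 29.25 mV

29 mV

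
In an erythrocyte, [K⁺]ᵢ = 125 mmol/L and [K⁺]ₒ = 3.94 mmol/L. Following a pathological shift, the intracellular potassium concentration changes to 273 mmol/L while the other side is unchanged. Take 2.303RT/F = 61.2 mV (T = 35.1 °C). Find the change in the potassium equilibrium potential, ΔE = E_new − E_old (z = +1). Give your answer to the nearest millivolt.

E_old = (61.2/1)·log₁₀(3.94/125) = -91.89 mV
E_new = (61.2/1)·log₁₀(3.94/273) = -112.65 mV
ΔE = -112.65 − (-91.89) = -20.76 mV

-21 mV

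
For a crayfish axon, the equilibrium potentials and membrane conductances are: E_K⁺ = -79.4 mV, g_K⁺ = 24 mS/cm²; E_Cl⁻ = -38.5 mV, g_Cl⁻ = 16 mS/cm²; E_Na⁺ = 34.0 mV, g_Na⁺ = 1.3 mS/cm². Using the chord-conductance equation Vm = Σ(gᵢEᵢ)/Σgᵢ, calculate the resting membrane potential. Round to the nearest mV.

Σ gᵢEᵢ = 24·(-79.4) + 16·(-38.5) + 1.3·(34.0) = -2477.40
Σ gᵢ = 24 + 16 + 1.3 = 41.3
Vm = -2477.40 / 41.3 = -59.99 mV

-60 mV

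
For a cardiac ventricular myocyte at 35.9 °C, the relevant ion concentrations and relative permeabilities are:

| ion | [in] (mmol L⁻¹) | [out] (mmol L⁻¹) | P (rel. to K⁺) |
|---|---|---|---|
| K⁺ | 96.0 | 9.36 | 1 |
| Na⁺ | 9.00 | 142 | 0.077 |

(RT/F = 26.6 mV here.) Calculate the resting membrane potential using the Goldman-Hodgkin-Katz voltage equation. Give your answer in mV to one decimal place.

-41.5 mV

Vm = 26.6 · ln[(Σ P·[cation]ₒ + Σ P·[anion]ᵢ) / (Σ P·[cation]ᵢ + Σ P·[anion]ₒ)]
Numerator = 1×9.36 + 0.077×142 = 20.29
Denominator = 1×96.0 + 0.077×9.00 = 96.69
Vm = 26.6 · ln(0.20988) = 26.6 × (-1.5612) = -41.53 mV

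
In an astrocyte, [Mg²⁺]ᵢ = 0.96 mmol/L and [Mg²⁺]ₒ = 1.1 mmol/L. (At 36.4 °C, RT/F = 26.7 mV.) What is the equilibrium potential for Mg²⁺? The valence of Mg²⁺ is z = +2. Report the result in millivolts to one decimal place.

1.8 mV

E = (26.7/z) · ln([Mg²⁺]_out/[Mg²⁺]_in) with z = +2.
= (26.7/2) · ln(1.1/0.96) = 13.35 · ln(1.146)
= 13.35 · (0.1361) = 1.82 mV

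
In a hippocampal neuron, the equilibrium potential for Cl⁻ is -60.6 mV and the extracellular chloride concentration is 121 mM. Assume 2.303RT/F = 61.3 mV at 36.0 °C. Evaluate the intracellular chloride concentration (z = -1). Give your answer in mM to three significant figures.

12.4 mM

Nernst: E = (61.3/-1) · log₁₀([out]/[in]), so log₁₀([out]/[in]) = -60.6 × -1 / 61.3 = 0.9886.
[out]/[in] = 10^(0.9886) = 9.74.
[in] = 121 / 9.74 = 12.42 mM.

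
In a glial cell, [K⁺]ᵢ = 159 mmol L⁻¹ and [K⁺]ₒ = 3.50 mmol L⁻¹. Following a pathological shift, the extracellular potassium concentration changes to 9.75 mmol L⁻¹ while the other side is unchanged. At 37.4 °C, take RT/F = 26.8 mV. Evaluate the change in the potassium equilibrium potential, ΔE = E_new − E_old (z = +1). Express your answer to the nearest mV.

E_old = (26.8/1)·ln(3.50/159) = -102.27 mV
E_new = (26.8/1)·ln(9.75/159) = -74.82 mV
ΔE = -74.82 − (-102.27) = 27.46 mV

27 mV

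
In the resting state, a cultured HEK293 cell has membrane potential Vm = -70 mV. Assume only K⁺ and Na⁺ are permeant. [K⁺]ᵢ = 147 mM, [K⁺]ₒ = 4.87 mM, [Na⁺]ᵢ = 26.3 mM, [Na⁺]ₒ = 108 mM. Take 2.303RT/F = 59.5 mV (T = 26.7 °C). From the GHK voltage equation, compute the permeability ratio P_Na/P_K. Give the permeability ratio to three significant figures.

0.0463

Let α = P_Na/P_K. GHK: Vm = 59.5·log₁₀[(Kₒ + α·Naₒ)/(Kᵢ + α·Naᵢ)].
10^(Vm/59.5) = 10^(-70.0/59.5) = 0.066608
So 0.066608·(Kᵢ + α·Naᵢ) = Kₒ + α·Naₒ → α = (0.066608·147.0 − 4.87) / (108.0 − 0.066608·26.3)
α = (9.791 − 4.87) / (108.0 − 1.752) = 4.921/106.2 = 0.04632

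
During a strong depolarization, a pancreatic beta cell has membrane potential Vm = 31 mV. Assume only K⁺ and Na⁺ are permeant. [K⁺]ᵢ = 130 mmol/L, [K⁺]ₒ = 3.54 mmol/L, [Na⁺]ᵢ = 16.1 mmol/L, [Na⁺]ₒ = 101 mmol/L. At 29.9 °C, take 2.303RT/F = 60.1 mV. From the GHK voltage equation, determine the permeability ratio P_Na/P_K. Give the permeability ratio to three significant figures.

Let α = P_Na/P_K. GHK: Vm = 60.1·log₁₀[(Kₒ + α·Naₒ)/(Kᵢ + α·Naᵢ)].
10^(Vm/60.1) = 10^(31.0/60.1) = 3.2795
So 3.2795·(Kᵢ + α·Naᵢ) = Kₒ + α·Naₒ → α = (3.2795·130.0 − 3.54) / (101.0 − 3.2795·16.1)
α = (426.3 − 3.54) / (101.0 − 52.8) = 422.8/48.2 = 8.772

8.77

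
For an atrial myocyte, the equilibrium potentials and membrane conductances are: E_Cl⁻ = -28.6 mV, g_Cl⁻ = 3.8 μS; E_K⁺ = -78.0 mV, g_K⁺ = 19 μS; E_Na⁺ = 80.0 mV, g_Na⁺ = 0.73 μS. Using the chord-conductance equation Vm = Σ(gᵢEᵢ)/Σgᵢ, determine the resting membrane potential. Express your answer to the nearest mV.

Σ gᵢEᵢ = 3.8·(-28.6) + 19·(-78.0) + 0.73·(80.0) = -1532.28
Σ gᵢ = 3.8 + 19 + 0.73 = 23.53
Vm = -1532.28 / 23.53 = -65.12 mV

-65 mV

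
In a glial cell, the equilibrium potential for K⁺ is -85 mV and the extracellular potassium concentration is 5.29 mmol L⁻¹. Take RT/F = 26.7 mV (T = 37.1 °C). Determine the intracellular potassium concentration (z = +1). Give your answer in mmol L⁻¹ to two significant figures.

130 mmol L⁻¹

Nernst: E = (26.7/1) · ln([out]/[in]), so ln([out]/[in]) = -85.0 × 1 / 26.7 = -3.1835.
[out]/[in] = e^(-3.1835) = 0.04144.
[in] = 5.29 / 0.04144 = 127.7 mmol L⁻¹.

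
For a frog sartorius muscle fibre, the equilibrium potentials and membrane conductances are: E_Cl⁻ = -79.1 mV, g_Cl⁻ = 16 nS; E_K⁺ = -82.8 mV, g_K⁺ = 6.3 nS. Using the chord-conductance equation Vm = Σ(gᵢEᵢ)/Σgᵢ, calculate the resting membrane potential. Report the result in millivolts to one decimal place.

Σ gᵢEᵢ = 16·(-79.1) + 6.3·(-82.8) = -1787.24
Σ gᵢ = 16 + 6.3 = 22.3
Vm = -1787.24 / 22.3 = -80.15 mV

-80.1 mV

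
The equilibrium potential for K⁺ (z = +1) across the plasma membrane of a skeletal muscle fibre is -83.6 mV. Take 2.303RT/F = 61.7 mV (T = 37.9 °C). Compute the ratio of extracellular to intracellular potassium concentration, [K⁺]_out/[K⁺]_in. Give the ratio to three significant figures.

0.0442

log₁₀([out]/[in]) = E·z/(61.7) = -83.6 × 1 / 61.7 = -1.3549
[out]/[in] = 10^(-1.3549) = 0.04416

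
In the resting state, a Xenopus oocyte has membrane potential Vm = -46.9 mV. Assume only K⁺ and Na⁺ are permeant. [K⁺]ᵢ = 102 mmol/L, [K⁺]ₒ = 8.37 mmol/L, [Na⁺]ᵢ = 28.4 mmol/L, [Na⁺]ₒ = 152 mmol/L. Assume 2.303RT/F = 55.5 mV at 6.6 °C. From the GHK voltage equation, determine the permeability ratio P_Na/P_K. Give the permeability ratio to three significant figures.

Let α = P_Na/P_K. GHK: Vm = 55.5·log₁₀[(Kₒ + α·Naₒ)/(Kᵢ + α·Naᵢ)].
10^(Vm/55.5) = 10^(-46.9/55.5) = 0.14287
So 0.14287·(Kᵢ + α·Naᵢ) = Kₒ + α·Naₒ → α = (0.14287·102.0 − 8.37) / (152.0 − 0.14287·28.4)
α = (14.57 − 8.37) / (152.0 − 4.058) = 6.203/147.9 = 0.04193

0.0419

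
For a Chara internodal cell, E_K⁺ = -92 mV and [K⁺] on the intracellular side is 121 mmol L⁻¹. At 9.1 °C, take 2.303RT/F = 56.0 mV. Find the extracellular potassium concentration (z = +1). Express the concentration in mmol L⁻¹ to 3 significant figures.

2.75 mmol L⁻¹

Nernst: E = (56.0/1) · log₁₀([out]/[in]), so log₁₀([out]/[in]) = -92.0 × 1 / 56.0 = -1.6429.
[out]/[in] = 10^(-1.6429) = 0.02276.
[out] = 0.02276 × 121 = 2.754 mmol L⁻¹.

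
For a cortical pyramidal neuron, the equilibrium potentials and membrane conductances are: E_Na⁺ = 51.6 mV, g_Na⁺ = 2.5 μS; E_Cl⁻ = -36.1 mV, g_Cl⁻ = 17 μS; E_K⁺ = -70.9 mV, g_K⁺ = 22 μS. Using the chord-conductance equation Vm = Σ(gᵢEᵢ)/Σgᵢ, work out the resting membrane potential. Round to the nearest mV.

Σ gᵢEᵢ = 2.5·(51.6) + 17·(-36.1) + 22·(-70.9) = -2044.50
Σ gᵢ = 2.5 + 17 + 22 = 41.5
Vm = -2044.50 / 41.5 = -49.27 mV

-49 mV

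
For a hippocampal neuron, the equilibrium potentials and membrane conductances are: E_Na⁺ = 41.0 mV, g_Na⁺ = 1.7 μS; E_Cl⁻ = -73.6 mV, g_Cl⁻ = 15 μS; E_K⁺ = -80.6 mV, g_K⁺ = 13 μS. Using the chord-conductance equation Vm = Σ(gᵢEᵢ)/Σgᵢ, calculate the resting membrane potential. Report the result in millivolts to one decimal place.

Σ gᵢEᵢ = 1.7·(41.0) + 15·(-73.6) + 13·(-80.6) = -2082.10
Σ gᵢ = 1.7 + 15 + 13 = 29.7
Vm = -2082.10 / 29.7 = -70.10 mV

-70.1 mV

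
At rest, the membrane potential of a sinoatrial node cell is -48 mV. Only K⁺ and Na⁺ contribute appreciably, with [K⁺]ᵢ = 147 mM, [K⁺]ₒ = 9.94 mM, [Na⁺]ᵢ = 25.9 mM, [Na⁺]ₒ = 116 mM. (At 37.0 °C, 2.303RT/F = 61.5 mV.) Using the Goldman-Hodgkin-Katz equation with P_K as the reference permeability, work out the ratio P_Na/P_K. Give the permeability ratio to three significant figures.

Let α = P_Na/P_K. GHK: Vm = 61.5·log₁₀[(Kₒ + α·Naₒ)/(Kᵢ + α·Naᵢ)].
10^(Vm/61.5) = 10^(-48.0/61.5) = 0.16577
So 0.16577·(Kᵢ + α·Naᵢ) = Kₒ + α·Naₒ → α = (0.16577·147.0 − 9.94) / (116.0 − 0.16577·25.9)
α = (24.37 − 9.94) / (116.0 − 4.294) = 14.43/111.7 = 0.1292

0.129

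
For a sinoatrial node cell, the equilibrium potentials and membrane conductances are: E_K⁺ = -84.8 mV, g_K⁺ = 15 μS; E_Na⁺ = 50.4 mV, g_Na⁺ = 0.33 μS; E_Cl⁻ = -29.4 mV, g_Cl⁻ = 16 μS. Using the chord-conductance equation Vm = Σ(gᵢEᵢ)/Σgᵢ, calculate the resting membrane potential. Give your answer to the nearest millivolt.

Σ gᵢEᵢ = 15·(-84.8) + 0.33·(50.4) + 16·(-29.4) = -1725.77
Σ gᵢ = 15 + 0.33 + 16 = 31.33
Vm = -1725.77 / 31.33 = -55.08 mV

-55 mV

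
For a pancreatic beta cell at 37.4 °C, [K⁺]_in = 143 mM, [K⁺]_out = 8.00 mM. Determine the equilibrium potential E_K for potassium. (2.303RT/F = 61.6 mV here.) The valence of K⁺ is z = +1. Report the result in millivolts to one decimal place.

E = (61.6/z) · log₁₀([K⁺]_out/[K⁺]_in) with z = +1.
= (61.6/1) · log₁₀(8.00/143) = 61.60 · log₁₀(0.05594)
= 61.60 · (-1.2522) = -77.14 mV

-77.1 mV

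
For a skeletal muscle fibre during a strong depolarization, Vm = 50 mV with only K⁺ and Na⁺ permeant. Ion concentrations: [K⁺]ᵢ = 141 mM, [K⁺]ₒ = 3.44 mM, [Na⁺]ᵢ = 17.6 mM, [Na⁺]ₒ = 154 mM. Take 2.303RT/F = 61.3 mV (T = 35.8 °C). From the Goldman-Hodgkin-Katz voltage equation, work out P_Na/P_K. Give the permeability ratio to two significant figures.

Let α = P_Na/P_K. GHK: Vm = 61.3·log₁₀[(Kₒ + α·Naₒ)/(Kᵢ + α·Naᵢ)].
10^(Vm/61.3) = 10^(50.0/61.3) = 6.5412
So 6.5412·(Kᵢ + α·Naᵢ) = Kₒ + α·Naₒ → α = (6.5412·141.0 − 3.44) / (154.0 − 6.5412·17.6)
α = (922.3 − 3.44) / (154.0 − 115.1) = 918.9/38.87 = 23.64

24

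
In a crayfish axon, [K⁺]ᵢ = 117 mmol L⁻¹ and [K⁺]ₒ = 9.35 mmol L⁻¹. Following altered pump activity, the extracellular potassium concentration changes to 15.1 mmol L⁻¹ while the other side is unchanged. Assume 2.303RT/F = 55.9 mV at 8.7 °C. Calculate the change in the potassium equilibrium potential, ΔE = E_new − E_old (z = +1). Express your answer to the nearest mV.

12 mV

E_old = (55.9/1)·log₁₀(9.35/117) = -61.34 mV
E_new = (55.9/1)·log₁₀(15.1/117) = -49.71 mV
ΔE = -49.71 − (-61.34) = 11.64 mV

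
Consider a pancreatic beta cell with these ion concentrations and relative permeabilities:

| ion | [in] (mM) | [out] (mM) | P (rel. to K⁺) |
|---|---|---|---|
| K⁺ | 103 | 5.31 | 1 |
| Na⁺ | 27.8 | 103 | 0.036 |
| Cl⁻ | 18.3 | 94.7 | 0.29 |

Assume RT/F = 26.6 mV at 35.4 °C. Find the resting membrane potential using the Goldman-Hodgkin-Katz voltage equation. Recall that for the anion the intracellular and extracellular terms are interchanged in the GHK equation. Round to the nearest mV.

Vm = 26.6 · ln[(Σ P·[cation]ₒ + Σ P·[anion]ᵢ) / (Σ P·[cation]ᵢ + Σ P·[anion]ₒ)]
Numerator = 1×5.31 + 0.036×103 + 0.29×18.3 = 14.32
Denominator = 1×103 + 0.036×27.8 + 0.29×94.7 = 131.5
Vm = 26.6 · ln(0.10897) = 26.6 × (-2.2167) = -58.96 mV

-59 mV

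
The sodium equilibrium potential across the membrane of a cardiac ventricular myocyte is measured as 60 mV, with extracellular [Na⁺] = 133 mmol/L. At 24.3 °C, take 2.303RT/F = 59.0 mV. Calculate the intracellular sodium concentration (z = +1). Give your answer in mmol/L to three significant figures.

Nernst: E = (59.0/1) · log₁₀([out]/[in]), so log₁₀([out]/[in]) = 60.0 × 1 / 59.0 = 1.0169.
[out]/[in] = 10^(1.0169) = 10.4.
[in] = 133 / 10.4 = 12.79 mmol/L.

12.8 mmol/L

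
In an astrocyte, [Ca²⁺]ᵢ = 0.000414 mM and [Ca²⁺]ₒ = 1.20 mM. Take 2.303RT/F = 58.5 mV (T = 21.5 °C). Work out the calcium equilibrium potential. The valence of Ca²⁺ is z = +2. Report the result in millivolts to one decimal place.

E = (58.5/z) · log₁₀([Ca²⁺]_out/[Ca²⁺]_in) with z = +2.
= (58.5/2) · log₁₀(1.20/0.000414) = 29.25 · log₁₀(2899)
= 29.25 · (3.4622) = 101.27 mV

101.3 mV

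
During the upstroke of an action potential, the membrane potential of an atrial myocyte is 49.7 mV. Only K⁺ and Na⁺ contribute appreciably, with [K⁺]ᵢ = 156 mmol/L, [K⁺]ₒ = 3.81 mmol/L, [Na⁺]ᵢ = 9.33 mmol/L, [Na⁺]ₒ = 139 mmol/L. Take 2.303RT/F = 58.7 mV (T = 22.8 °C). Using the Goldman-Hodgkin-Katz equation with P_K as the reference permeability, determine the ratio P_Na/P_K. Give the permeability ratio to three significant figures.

Let α = P_Na/P_K. GHK: Vm = 58.7·log₁₀[(Kₒ + α·Naₒ)/(Kᵢ + α·Naᵢ)].
10^(Vm/58.7) = 10^(49.7/58.7) = 7.0255
So 7.0255·(Kᵢ + α·Naᵢ) = Kₒ + α·Naₒ → α = (7.0255·156.0 − 3.81) / (139.0 − 7.0255·9.33)
α = (1096 − 3.81) / (139.0 − 65.55) = 1092/73.45 = 14.87

14.9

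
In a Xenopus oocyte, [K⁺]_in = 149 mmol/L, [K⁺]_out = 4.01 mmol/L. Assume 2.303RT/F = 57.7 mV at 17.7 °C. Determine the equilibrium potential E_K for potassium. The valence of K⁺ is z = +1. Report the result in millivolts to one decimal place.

-90.6 mV

E = (57.7/z) · log₁₀([K⁺]_out/[K⁺]_in) with z = +1.
= (57.7/1) · log₁₀(4.01/149) = 57.70 · log₁₀(0.02691)
= 57.70 · (-1.5700) = -90.59 mV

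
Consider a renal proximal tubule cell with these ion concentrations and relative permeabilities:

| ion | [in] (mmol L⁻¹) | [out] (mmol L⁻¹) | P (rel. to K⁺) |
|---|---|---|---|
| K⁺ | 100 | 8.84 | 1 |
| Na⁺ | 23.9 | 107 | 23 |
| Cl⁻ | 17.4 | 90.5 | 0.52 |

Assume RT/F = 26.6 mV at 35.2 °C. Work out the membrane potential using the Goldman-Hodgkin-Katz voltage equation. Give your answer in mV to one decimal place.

33.8 mV

Vm = 26.6 · ln[(Σ P·[cation]ₒ + Σ P·[anion]ᵢ) / (Σ P·[cation]ᵢ + Σ P·[anion]ₒ)]
Numerator = 1×8.84 + 23×107 + 0.52×17.4 = 2479
Denominator = 1×100 + 23×23.9 + 0.52×90.5 = 696.8
Vm = 26.6 · ln(3.5577) = 26.6 × (1.2691) = 33.76 mV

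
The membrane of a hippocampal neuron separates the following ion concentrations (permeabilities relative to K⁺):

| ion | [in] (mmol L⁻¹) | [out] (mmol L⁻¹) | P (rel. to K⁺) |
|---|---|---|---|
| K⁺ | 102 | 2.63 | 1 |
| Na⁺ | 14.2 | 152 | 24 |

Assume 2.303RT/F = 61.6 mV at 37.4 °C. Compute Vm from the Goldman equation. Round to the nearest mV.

Vm = 61.6 · log₁₀[(Σ P·[cation]ₒ + Σ P·[anion]ᵢ) / (Σ P·[cation]ᵢ + Σ P·[anion]ₒ)]
Numerator = 1×2.63 + 24×152 = 3651
Denominator = 1×102 + 24×14.2 = 442.8
Vm = 61.6 · log₁₀(8.2444) = 61.6 × (0.9162) = 56.44 mV

56 mV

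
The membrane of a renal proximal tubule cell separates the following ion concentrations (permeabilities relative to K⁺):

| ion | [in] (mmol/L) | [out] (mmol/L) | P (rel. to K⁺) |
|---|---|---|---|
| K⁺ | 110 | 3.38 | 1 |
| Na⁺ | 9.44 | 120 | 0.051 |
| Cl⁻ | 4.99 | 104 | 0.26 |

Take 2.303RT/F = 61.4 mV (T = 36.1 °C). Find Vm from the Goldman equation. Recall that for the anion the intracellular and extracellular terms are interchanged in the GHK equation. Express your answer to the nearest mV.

-68 mV

Vm = 61.4 · log₁₀[(Σ P·[cation]ₒ + Σ P·[anion]ᵢ) / (Σ P·[cation]ᵢ + Σ P·[anion]ₒ)]
Numerator = 1×3.38 + 0.051×120 + 0.26×4.99 = 10.8
Denominator = 1×110 + 0.051×9.44 + 0.26×104 = 137.5
Vm = 61.4 · log₁₀(0.078514) = 61.4 × (-1.1051) = -67.85 mV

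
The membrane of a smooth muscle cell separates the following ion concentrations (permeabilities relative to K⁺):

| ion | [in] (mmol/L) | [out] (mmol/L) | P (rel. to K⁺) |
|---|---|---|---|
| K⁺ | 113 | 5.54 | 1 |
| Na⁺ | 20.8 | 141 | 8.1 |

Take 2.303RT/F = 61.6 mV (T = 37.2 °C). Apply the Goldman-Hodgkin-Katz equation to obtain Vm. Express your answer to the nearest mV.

Vm = 61.6 · log₁₀[(Σ P·[cation]ₒ + Σ P·[anion]ᵢ) / (Σ P·[cation]ᵢ + Σ P·[anion]ₒ)]
Numerator = 1×5.54 + 8.1×141 = 1148
Denominator = 1×113 + 8.1×20.8 = 281.5
Vm = 61.6 · log₁₀(4.0772) = 61.6 × (0.6104) = 37.60 mV

38 mV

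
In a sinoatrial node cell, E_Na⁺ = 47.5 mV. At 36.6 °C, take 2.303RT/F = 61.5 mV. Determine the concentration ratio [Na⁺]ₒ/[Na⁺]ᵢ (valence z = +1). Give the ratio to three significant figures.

log₁₀([out]/[in]) = E·z/(61.5) = 47.5 × 1 / 61.5 = 0.7724
[out]/[in] = 10^(0.7724) = 5.92

5.92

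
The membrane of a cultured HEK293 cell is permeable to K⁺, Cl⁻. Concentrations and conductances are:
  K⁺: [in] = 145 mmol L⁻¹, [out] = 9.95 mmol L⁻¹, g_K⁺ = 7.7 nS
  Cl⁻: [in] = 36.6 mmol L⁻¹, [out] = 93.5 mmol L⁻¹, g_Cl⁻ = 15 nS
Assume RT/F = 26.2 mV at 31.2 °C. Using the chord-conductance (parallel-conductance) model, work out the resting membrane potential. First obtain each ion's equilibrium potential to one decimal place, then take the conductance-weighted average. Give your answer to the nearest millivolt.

-40 mV

E_K⁺ = (26.2/1)·ln(9.95/145) = -70.2 mV
E_Cl⁻ = (26.2/-1)·ln(93.5/36.6) = -24.6 mV
Vm = (Σ gᵢEᵢ)/(Σ gᵢ) = (7.7·-70.2 + 15·-24.6) / (7.7 + 15)
= -909.54 / 22.7 = -40.07 mV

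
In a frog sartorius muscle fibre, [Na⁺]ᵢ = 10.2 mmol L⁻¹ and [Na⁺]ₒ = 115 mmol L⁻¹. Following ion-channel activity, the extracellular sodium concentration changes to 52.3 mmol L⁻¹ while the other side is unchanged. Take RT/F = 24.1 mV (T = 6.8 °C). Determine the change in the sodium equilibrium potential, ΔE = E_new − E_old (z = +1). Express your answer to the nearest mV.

-19 mV

E_old = (24.1/1)·ln(115/10.2) = 58.38 mV
E_new = (24.1/1)·ln(52.3/10.2) = 39.39 mV
ΔE = 39.39 − (58.38) = -18.99 mV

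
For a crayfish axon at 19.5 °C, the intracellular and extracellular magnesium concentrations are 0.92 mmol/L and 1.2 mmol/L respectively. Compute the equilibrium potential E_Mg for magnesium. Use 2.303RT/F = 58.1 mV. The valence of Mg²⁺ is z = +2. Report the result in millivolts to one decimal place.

3.4 mV

E = (58.1/z) · log₁₀([Mg²⁺]_out/[Mg²⁺]_in) with z = +2.
= (58.1/2) · log₁₀(1.2/0.92) = 29.05 · log₁₀(1.304)
= 29.05 · (0.1154) = 3.35 mV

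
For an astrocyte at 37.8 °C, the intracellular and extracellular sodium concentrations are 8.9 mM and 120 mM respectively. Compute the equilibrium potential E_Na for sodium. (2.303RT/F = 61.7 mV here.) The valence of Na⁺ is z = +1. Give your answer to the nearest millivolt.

E = (61.7/z) · log₁₀([Na⁺]_out/[Na⁺]_in) with z = +1.
= (61.7/1) · log₁₀(120/8.9) = 61.70 · log₁₀(13.48)
= 61.70 · (1.1298) = 69.71 mV

70 mV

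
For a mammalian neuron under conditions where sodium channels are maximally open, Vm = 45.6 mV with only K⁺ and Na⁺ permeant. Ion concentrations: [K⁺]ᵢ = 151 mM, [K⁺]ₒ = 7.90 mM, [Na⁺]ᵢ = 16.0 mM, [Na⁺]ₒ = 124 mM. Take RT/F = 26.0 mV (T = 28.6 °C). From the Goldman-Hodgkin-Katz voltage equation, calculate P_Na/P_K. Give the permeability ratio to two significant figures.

27

Let α = P_Na/P_K. GHK: Vm = 26.0·ln[(Kₒ + α·Naₒ)/(Kᵢ + α·Naᵢ)].
e^(Vm/26.0) = e^(45.6/26.0) = 5.7768
So 5.7768·(Kᵢ + α·Naᵢ) = Kₒ + α·Naₒ → α = (5.7768·151.0 − 7.9) / (124.0 − 5.7768·16.0)
α = (872.3 − 7.9) / (124.0 − 92.43) = 864.4/31.57 = 27.38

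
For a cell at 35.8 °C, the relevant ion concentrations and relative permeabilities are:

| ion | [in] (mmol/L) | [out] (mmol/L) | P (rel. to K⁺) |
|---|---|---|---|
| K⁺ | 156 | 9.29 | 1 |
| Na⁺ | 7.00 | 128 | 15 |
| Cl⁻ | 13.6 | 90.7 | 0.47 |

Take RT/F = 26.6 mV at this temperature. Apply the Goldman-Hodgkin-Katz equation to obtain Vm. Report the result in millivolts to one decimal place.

Vm = 26.6 · ln[(Σ P·[cation]ₒ + Σ P·[anion]ᵢ) / (Σ P·[cation]ᵢ + Σ P·[anion]ₒ)]
Numerator = 1×9.29 + 15×128 + 0.47×13.6 = 1936
Denominator = 1×156 + 15×7.00 + 0.47×90.7 = 303.6
Vm = 26.6 · ln(6.3752) = 26.6 × (1.8524) = 49.27 mV

49.3 mV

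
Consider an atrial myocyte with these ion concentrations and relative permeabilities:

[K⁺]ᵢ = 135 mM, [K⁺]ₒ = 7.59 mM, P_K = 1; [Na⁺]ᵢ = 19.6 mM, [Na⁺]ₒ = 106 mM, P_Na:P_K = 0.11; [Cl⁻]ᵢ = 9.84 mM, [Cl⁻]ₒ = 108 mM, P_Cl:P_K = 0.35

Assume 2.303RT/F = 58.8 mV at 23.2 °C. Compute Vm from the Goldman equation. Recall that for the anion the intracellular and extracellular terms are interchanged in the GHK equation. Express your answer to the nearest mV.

-52 mV

Vm = 58.8 · log₁₀[(Σ P·[cation]ₒ + Σ P·[anion]ᵢ) / (Σ P·[cation]ᵢ + Σ P·[anion]ₒ)]
Numerator = 1×7.59 + 0.11×106 + 0.35×9.84 = 22.69
Denominator = 1×135 + 0.11×19.6 + 0.35×108 = 175
Vm = 58.8 · log₁₀(0.12971) = 58.8 × (-0.8870) = -52.16 mV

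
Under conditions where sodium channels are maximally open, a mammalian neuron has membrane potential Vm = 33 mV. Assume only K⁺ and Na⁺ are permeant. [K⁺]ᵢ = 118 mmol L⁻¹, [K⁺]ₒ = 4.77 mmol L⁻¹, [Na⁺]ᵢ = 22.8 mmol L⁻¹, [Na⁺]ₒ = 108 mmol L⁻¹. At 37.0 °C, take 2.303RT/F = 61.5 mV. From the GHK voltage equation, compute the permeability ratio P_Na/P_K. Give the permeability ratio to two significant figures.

14

Let α = P_Na/P_K. GHK: Vm = 61.5·log₁₀[(Kₒ + α·Naₒ)/(Kᵢ + α·Naᵢ)].
10^(Vm/61.5) = 10^(33.0/61.5) = 3.4402
So 3.4402·(Kᵢ + α·Naᵢ) = Kₒ + α·Naₒ → α = (3.4402·118.0 − 4.77) / (108.0 − 3.4402·22.8)
α = (405.9 − 4.77) / (108.0 − 78.44) = 401.2/29.56 = 13.57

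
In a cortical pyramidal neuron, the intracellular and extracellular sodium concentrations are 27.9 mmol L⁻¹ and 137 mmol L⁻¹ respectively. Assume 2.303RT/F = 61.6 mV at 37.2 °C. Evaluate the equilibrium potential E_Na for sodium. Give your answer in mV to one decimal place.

E = (61.6/z) · log₁₀([Na⁺]_out/[Na⁺]_in) with z = +1.
= (61.6/1) · log₁₀(137/27.9) = 61.60 · log₁₀(4.91)
= 61.60 · (0.6911) = 42.57 mV

42.6 mV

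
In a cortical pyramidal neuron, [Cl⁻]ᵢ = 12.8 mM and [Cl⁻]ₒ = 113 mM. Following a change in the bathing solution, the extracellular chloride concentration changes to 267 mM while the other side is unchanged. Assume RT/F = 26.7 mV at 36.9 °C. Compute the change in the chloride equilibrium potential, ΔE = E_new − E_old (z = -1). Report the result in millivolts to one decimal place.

-23.0 mV

E_old = (26.7/-1)·ln(113/12.8) = -58.15 mV
E_new = (26.7/-1)·ln(267/12.8) = -81.11 mV
ΔE = -81.11 − (-58.15) = -22.96 mV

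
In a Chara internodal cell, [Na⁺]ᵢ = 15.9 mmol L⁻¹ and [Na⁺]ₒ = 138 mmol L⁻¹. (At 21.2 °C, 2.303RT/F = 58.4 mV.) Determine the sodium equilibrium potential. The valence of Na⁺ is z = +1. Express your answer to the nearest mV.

55 mV

E = (58.4/z) · log₁₀([Na⁺]_out/[Na⁺]_in) with z = +1.
= (58.4/1) · log₁₀(138/15.9) = 58.40 · log₁₀(8.679)
= 58.40 · (0.9385) = 54.81 mV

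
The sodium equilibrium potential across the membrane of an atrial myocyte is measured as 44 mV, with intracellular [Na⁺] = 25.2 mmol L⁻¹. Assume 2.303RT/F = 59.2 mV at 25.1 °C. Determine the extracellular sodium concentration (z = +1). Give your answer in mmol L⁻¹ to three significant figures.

140 mmol L⁻¹

Nernst: E = (59.2/1) · log₁₀([out]/[in]), so log₁₀([out]/[in]) = 44.0 × 1 / 59.2 = 0.7432.
[out]/[in] = 10^(0.7432) = 5.537.
[out] = 5.537 × 25.2 = 139.5 mmol L⁻¹.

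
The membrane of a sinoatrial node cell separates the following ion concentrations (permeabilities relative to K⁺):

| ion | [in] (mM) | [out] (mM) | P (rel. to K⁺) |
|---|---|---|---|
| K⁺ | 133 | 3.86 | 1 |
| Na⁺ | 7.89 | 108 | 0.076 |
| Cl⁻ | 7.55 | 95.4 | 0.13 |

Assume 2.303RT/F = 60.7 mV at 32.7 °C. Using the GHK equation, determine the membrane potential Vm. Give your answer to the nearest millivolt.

Vm = 60.7 · log₁₀[(Σ P·[cation]ₒ + Σ P·[anion]ᵢ) / (Σ P·[cation]ᵢ + Σ P·[anion]ₒ)]
Numerator = 1×3.86 + 0.076×108 + 0.13×7.55 = 13.05
Denominator = 1×133 + 0.076×7.89 + 0.13×95.4 = 146
Vm = 60.7 · log₁₀(0.089379) = 60.7 × (-1.0488) = -63.66 mV

-64 mV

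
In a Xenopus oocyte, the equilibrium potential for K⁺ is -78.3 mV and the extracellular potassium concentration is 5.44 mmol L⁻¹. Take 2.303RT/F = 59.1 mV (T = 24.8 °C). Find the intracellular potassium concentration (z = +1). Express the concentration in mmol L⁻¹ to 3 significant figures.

115 mmol L⁻¹

Nernst: E = (59.1/1) · log₁₀([out]/[in]), so log₁₀([out]/[in]) = -78.3 × 1 / 59.1 = -1.3249.
[out]/[in] = 10^(-1.3249) = 0.04733.
[in] = 5.44 / 0.04733 = 114.9 mmol L⁻¹.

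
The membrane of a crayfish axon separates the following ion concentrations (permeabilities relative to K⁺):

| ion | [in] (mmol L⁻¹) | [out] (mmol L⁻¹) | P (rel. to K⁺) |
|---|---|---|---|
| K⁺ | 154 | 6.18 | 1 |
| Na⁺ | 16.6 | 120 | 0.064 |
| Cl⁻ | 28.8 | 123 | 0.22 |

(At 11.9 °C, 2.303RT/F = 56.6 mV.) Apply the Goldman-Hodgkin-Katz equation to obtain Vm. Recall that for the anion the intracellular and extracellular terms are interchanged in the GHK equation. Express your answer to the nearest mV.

Vm = 56.6 · log₁₀[(Σ P·[cation]ₒ + Σ P·[anion]ᵢ) / (Σ P·[cation]ᵢ + Σ P·[anion]ₒ)]
Numerator = 1×6.18 + 0.064×120 + 0.22×28.8 = 20.2
Denominator = 1×154 + 0.064×16.6 + 0.22×123 = 182.1
Vm = 56.6 · log₁₀(0.11089) = 56.6 × (-0.9551) = -54.06 mV

-54 mV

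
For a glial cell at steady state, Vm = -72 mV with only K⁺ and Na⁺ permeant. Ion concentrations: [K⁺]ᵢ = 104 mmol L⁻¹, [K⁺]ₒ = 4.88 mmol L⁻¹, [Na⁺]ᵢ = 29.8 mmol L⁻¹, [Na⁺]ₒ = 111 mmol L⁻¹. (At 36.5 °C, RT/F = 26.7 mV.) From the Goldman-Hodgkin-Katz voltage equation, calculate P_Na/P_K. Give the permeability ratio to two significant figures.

0.020

Let α = P_Na/P_K. GHK: Vm = 26.7·ln[(Kₒ + α·Naₒ)/(Kᵢ + α·Naᵢ)].
e^(Vm/26.7) = e^(-72.0/26.7) = 0.067432
So 0.067432·(Kᵢ + α·Naᵢ) = Kₒ + α·Naₒ → α = (0.067432·104.0 − 4.88) / (111.0 − 0.067432·29.8)
α = (7.013 − 4.88) / (111.0 − 2.009) = 2.133/109 = 0.01957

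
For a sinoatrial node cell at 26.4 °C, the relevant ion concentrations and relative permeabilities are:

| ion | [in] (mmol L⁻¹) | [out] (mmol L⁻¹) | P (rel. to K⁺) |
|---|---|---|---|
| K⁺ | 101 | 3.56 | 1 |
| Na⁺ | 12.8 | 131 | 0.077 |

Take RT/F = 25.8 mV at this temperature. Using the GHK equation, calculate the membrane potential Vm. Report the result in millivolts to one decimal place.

Vm = 25.8 · ln[(Σ P·[cation]ₒ + Σ P·[anion]ᵢ) / (Σ P·[cation]ᵢ + Σ P·[anion]ₒ)]
Numerator = 1×3.56 + 0.077×131 = 13.65
Denominator = 1×101 + 0.077×12.8 = 102
Vm = 25.8 · ln(0.13381) = 25.8 × (-2.0113) = -51.89 mV

-51.9 mV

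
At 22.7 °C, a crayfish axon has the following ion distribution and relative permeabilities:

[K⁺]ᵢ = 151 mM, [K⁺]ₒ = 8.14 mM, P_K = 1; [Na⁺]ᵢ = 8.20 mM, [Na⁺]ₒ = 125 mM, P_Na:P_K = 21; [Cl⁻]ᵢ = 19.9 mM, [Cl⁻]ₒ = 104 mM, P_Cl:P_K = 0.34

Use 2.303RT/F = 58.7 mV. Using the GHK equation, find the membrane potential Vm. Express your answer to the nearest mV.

51 mV

Vm = 58.7 · log₁₀[(Σ P·[cation]ₒ + Σ P·[anion]ᵢ) / (Σ P·[cation]ᵢ + Σ P·[anion]ₒ)]
Numerator = 1×8.14 + 21×125 + 0.34×19.9 = 2640
Denominator = 1×151 + 21×8.20 + 0.34×104 = 358.6
Vm = 58.7 · log₁₀(7.3625) = 58.7 × (0.8670) = 50.89 mV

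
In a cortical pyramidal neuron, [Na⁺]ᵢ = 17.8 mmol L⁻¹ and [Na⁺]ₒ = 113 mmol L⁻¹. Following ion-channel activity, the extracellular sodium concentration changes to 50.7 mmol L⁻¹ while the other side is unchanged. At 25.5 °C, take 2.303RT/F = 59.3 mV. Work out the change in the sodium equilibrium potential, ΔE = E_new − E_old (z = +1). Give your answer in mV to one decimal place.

-20.6 mV

E_old = (59.3/1)·log₁₀(113/17.8) = 47.60 mV
E_new = (59.3/1)·log₁₀(50.7/17.8) = 26.96 mV
ΔE = 26.96 − (47.60) = -20.64 mV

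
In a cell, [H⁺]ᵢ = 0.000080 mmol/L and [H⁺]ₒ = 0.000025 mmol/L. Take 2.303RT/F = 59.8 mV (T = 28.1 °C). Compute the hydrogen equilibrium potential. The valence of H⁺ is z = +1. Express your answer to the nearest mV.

E = (59.8/z) · log₁₀([H⁺]_out/[H⁺]_in) with z = +1.
= (59.8/1) · log₁₀(0.000025/0.000080) = 59.80 · log₁₀(0.3125)
= 59.80 · (-0.5051) = -30.21 mV

-30 mV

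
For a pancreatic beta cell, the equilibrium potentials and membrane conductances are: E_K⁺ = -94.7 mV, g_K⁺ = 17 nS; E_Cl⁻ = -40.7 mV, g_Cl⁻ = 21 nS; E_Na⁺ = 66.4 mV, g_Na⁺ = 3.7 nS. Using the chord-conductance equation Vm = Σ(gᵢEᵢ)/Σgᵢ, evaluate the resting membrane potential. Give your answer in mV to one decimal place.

-53.2 mV

Σ gᵢEᵢ = 17·(-94.7) + 21·(-40.7) + 3.7·(66.4) = -2218.92
Σ gᵢ = 17 + 21 + 3.7 = 41.7
Vm = -2218.92 / 41.7 = -53.21 mV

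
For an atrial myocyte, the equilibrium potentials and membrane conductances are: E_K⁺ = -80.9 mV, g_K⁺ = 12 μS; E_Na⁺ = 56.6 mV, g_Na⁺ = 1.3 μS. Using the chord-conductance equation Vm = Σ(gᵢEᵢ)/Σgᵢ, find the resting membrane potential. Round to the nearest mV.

-67 mV

Σ gᵢEᵢ = 12·(-80.9) + 1.3·(56.6) = -897.22
Σ gᵢ = 12 + 1.3 = 13.3
Vm = -897.22 / 13.3 = -67.46 mV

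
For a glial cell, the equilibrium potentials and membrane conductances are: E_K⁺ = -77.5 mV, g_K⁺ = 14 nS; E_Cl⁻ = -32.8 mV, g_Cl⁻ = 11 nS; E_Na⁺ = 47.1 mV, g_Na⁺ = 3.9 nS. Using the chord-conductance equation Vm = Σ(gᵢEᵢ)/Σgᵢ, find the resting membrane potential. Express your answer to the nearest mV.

Σ gᵢEᵢ = 14·(-77.5) + 11·(-32.8) + 3.9·(47.1) = -1262.11
Σ gᵢ = 14 + 11 + 3.9 = 28.9
Vm = -1262.11 / 28.9 = -43.67 mV

-44 mV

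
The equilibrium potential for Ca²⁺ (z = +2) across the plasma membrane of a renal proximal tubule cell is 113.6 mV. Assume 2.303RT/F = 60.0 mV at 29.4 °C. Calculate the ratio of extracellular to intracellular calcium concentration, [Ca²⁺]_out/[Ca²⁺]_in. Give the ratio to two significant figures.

log₁₀([out]/[in]) = E·z/(60.0) = 113.6 × 2 / 60.0 = 3.7867
[out]/[in] = 10^(3.7867) = 6119

6100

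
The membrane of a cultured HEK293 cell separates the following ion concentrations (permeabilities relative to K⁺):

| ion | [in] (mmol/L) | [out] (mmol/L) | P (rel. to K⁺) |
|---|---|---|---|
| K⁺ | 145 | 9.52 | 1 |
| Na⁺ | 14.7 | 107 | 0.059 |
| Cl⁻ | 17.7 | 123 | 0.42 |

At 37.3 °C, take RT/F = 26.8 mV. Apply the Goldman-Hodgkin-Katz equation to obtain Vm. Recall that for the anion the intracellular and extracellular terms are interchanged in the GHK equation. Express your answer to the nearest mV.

-57 mV

Vm = 26.8 · ln[(Σ P·[cation]ₒ + Σ P·[anion]ᵢ) / (Σ P·[cation]ᵢ + Σ P·[anion]ₒ)]
Numerator = 1×9.52 + 0.059×107 + 0.42×17.7 = 23.27
Denominator = 1×145 + 0.059×14.7 + 0.42×123 = 197.5
Vm = 26.8 · ln(0.11779) = 26.8 × (-2.1388) = -57.32 mV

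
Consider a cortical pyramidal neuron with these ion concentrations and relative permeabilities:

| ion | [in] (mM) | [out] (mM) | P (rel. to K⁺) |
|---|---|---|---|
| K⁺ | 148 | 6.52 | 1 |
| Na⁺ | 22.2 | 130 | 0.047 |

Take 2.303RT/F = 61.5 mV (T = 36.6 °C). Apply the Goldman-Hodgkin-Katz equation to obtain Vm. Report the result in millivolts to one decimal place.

-65.9 mV

Vm = 61.5 · log₁₀[(Σ P·[cation]ₒ + Σ P·[anion]ᵢ) / (Σ P·[cation]ᵢ + Σ P·[anion]ₒ)]
Numerator = 1×6.52 + 0.047×130 = 12.63
Denominator = 1×148 + 0.047×22.2 = 149
Vm = 61.5 · log₁₀(0.08474) = 61.5 × (-1.0719) = -65.92 mV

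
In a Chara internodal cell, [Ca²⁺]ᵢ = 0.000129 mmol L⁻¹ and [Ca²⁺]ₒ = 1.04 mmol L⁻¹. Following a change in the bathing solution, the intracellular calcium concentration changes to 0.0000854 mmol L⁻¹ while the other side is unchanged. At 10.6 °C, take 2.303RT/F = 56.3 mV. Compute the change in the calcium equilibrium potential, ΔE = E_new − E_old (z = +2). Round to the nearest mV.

5 mV

E_old = (56.3/2)·log₁₀(1.04/0.000129) = 109.97 mV
E_new = (56.3/2)·log₁₀(1.04/0.0000854) = 115.01 mV
ΔE = 115.01 − (109.97) = 5.04 mV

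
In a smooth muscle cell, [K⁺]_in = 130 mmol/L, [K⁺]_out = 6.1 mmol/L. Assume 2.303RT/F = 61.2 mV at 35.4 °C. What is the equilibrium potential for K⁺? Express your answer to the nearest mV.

-81 mV

E = (61.2/z) · log₁₀([K⁺]_out/[K⁺]_in) with z = +1.
= (61.2/1) · log₁₀(6.1/130) = 61.20 · log₁₀(0.04692)
= 61.20 · (-1.3286) = -81.31 mV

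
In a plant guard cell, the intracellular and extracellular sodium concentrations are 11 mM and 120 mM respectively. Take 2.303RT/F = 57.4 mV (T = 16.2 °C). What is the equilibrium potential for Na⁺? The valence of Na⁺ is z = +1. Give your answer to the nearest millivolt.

E = (57.4/z) · log₁₀([Na⁺]_out/[Na⁺]_in) with z = +1.
= (57.4/1) · log₁₀(120/11) = 57.40 · log₁₀(10.91)
= 57.40 · (1.0378) = 59.57 mV

60 mV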